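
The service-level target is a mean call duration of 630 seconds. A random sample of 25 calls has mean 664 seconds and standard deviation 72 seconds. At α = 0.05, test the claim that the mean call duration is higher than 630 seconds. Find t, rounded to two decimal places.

2.36

H0: μ = 630; H1: μ > 630 (one-sample t-test, right-tailed).
t = (x̄ − μ₀)/(s/√n) = (664 − 630)/(72/√25) = 2.36
df = n − 1 = 24
p-value = P(T ≥ 2.36) ≈ 0.013
Since p ≈ 0.013 < α = 0.05, reject H0; the evidence is statistically significant.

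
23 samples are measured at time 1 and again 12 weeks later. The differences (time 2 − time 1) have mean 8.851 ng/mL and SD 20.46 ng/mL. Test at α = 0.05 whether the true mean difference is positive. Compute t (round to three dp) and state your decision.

H0: μ_d = 0; H1: μ_d > 0 (paired t-test on the differences, right-tailed).
t = d̄/(s_d/√n) = 8.851/(20.46/√23) = 2.075
df = n − 1 = 22
p-value = P(T ≥ 2.075) ≈ 0.0250
Since p ≈ 0.0250 < α = 0.05, reject H0; the evidence is statistically significant.

t = 2.075; reject H0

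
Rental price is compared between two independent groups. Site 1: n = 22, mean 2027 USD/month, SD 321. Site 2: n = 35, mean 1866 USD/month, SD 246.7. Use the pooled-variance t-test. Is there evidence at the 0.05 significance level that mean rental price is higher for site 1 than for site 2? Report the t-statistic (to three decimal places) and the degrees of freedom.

Let group 1 = site 1, group 2 = site 2. H0: μ_1 = μ_2; H1: μ_1 > μ_2 (two-sample pooled-variance t-test, right-tailed).
s_p² = [(22−1)·321² + (35−1)·246.7²]/(22+35−2) = 76966
t = (2027 − 1866)/√[76966·(1/22 + 1/35)] = 2.133
df = n₁ + n₂ − 2 = 55
p-value = P(T ≥ 2.133) ≈ 0.0187
Since p ≈ 0.0187 < α = 0.05, reject H0; the data support H1.

t = 2.133, df = 55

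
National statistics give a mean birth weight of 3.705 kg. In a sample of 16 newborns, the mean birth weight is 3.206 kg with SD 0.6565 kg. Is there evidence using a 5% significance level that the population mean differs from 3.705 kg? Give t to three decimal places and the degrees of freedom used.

H0: μ = 3.705; H1: μ ≠ 3.705 (one-sample t-test, two-sided).
t = (x̄ − μ₀)/(s/√n) = (3.206 − 3.705)/(0.6565/√16) = -3.040
df = n − 1 = 15
Two-sided p-value ≈ 0.008
Since p ≈ 0.008 < α = 0.05, reject H0; the data support H1.

t = -3.040, df = 15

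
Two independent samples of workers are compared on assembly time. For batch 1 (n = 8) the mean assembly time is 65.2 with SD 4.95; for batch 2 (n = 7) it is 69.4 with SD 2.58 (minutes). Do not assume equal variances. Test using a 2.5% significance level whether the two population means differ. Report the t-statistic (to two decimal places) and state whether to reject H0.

t = -2.10; fail to reject H0

Let group 1 = batch 1, group 2 = batch 2. H0: μ_1 = μ_2; H1: μ_1 ≠ μ_2 (Welch's two-sample t-test, two-sided).
t = (x̄_1 − x̄_2)/√(s_1²/n_1 + s_2²/n_2) = (65.2 − 69.4)/√(4.95²/8 + 2.58²/7) = -2.10
Welch–Satterthwaite df ≈ 10.81
Two-sided p-value ≈ 0.060
Since p ≈ 0.060 > α = 0.025, fail to reject H0; the data do not provide sufficient evidence against H0.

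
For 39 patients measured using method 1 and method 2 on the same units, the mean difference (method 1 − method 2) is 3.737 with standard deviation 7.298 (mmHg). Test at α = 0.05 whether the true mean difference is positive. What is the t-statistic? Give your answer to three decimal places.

H0: μ_d = 0; H1: μ_d > 0 (paired t-test on the differences, right-tailed).
t = d̄/(s_d/√n) = 3.737/(7.298/√39) = 3.198
df = n − 1 = 38
p-value = P(T ≥ 3.198) ≈ 0.0014
Since p ≈ 0.0014 < α = 0.05, reject H0; the evidence is statistically significant.

3.198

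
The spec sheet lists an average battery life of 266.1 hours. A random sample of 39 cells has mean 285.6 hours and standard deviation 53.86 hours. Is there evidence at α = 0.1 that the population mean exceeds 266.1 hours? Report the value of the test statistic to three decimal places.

2.261

H0: μ = 266.1; H1: μ > 266.1 (one-sample t-test, right-tailed).
t = (x̄ − μ₀)/(s/√n) = (285.6 − 266.1)/(53.86/√39) = 2.261
df = n − 1 = 38
p-value = P(T ≥ 2.261) ≈ 0.015
Since p ≈ 0.015 < α = 0.1, reject H0; the evidence is statistically significant.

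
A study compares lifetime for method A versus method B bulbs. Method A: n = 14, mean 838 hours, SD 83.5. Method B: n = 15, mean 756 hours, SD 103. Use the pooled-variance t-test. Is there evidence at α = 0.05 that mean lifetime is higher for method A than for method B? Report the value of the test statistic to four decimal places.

Let group 1 = method A, group 2 = method B. H0: μ_1 = μ_2; H1: μ_1 > μ_2 (two-sample pooled-variance t-test, right-tailed).
s_p² = [(14−1)·83.5² + (15−1)·103²]/(14+15−2) = 8857.97
t = (838 − 756)/√[8857.97·(1/14 + 1/15)] = 2.3445
df = n₁ + n₂ − 2 = 27
p-value = P(T ≥ 2.3445) ≈ 0.013
Since p ≈ 0.013 < α = 0.05, reject H0; the evidence is statistically significant.

2.3445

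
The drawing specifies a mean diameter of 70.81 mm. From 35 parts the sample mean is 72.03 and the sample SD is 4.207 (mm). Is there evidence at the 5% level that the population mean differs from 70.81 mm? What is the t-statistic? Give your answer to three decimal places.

1.716

H0: μ = 70.81; H1: μ ≠ 70.81 (one-sample t-test, two-sided).
t = (x̄ − μ₀)/(s/√n) = (72.03 − 70.81)/(4.207/√35) = 1.716
df = n − 1 = 34
Two-sided p-value ≈ 0.0953
Since p ≈ 0.0953 > α = 0.05, fail to reject H0; the data do not provide sufficient evidence against H0.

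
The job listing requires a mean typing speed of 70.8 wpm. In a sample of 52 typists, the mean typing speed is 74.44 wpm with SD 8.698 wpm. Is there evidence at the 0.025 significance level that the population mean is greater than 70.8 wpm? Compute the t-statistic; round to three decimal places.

3.018

H0: μ = 70.8; H1: μ > 70.8 (one-sample t-test, right-tailed).
t = (x̄ − μ₀)/(s/√n) = (74.44 − 70.8)/(8.698/√52) = 3.018
df = n − 1 = 51
p-value = P(T ≥ 3.018) ≈ 0.0020
Since p ≈ 0.0020 < α = 0.025, reject H0; the data support H1.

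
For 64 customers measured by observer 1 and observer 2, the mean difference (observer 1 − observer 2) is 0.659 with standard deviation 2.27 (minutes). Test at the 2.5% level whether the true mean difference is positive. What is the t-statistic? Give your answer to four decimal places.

H0: μ_d = 0; H1: μ_d > 0 (paired t-test on the differences, right-tailed).
t = d̄/(s_d/√n) = 0.659/(2.27/√64) = 2.3225
df = n − 1 = 63
p-value = P(T ≥ 2.3225) ≈ 0.012
Since p ≈ 0.012 < α = 0.025, reject H0; the evidence is statistically significant.

2.3225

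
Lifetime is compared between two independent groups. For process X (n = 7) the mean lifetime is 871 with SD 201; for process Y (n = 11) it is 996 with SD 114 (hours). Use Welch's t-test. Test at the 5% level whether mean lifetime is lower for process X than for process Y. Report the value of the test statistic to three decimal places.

-1.499

Let group 1 = process X, group 2 = process Y. H0: μ_1 = μ_2; H1: μ_1 < μ_2 (Welch's two-sample t-test, left-tailed).
t = (x̄_1 − x̄_2)/√(s_1²/n_1 + s_2²/n_2) = (871 − 996)/√(201²/7 + 114²/11) = -1.499
Welch–Satterthwaite df ≈ 8.49
p-value = P(T ≤ -1.499) ≈ 0.085
Since p ≈ 0.085 > α = 0.05, fail to reject H0; the evidence is not statistically significant.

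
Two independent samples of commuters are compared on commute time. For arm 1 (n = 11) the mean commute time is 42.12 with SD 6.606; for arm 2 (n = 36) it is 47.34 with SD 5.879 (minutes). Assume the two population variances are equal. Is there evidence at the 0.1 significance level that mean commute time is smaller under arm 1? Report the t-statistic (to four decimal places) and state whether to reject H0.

t = -2.5052; reject H0

Let group 1 = arm 1, group 2 = arm 2. H0: μ_1 = μ_2; H1: μ_1 < μ_2 (two-sample pooled-variance t-test, left-tailed).
s_p² = [(11−1)·6.606² + (36−1)·5.879²]/(11+36−2) = 36.5797
t = (42.12 − 47.34)/√[36.5797·(1/11 + 1/36)] = -2.5052
df = n₁ + n₂ − 2 = 45
p-value = P(T ≤ -2.5052) ≈ 0.0080
Since p ≈ 0.0080 < α = 0.1, reject H0; the data support H1.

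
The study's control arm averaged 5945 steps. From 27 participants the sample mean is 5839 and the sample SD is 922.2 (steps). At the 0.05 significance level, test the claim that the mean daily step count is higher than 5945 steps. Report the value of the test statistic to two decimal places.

H0: μ = 5945; H1: μ > 5945 (one-sample t-test, right-tailed).
t = (x̄ − μ₀)/(s/√n) = (5839 − 5945)/(922.2/√27) = -0.60
df = n − 1 = 26
p-value = P(T ≥ -0.60) ≈ 0.7222
Since p ≈ 0.7222 > α = 0.05, fail to reject H0; the evidence is not statistically significant.

-0.60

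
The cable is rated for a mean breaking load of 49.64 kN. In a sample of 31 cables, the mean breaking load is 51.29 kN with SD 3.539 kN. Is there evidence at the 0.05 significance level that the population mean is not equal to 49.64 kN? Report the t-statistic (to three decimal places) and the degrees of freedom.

t = 2.596, df = 30

H0: μ = 49.64; H1: μ ≠ 49.64 (one-sample t-test, two-sided).
t = (x̄ − μ₀)/(s/√n) = (51.29 − 49.64)/(3.539/√31) = 2.596
df = n − 1 = 30
Two-sided p-value ≈ 0.0145
Since p ≈ 0.0145 < α = 0.05, reject H0; the evidence is statistically significant.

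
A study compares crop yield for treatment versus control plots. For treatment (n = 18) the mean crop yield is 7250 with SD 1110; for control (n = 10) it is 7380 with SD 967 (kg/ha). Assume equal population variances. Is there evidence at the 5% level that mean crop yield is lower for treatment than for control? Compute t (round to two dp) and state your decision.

t = -0.31; fail to reject H0

Let group 1 = treatment, group 2 = control. H0: μ_1 = μ_2; H1: μ_1 < μ_2 (two-sample pooled-variance t-test, left-tailed).
s_p² = [(18−1)·1110² + (10−1)·967²]/(18+10−2) = 1129290
t = (7250 − 7380)/√[1129290·(1/18 + 1/10)] = -0.31
df = n₁ + n₂ − 2 = 26
p-value = P(T ≤ -0.31) ≈ 0.379
Since p ≈ 0.379 > α = 0.05, fail to reject H0; the data do not provide sufficient evidence against H0.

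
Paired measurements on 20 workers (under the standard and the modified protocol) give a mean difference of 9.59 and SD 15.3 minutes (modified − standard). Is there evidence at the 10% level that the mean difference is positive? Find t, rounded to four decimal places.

H0: μ_d = 0; H1: μ_d > 0 (paired t-test on the differences, right-tailed).
t = d̄/(s_d/√n) = 9.59/(15.3/√20) = 2.8031
df = n − 1 = 19
p-value = P(T ≥ 2.8031) ≈ 0.006
Since p ≈ 0.006 < α = 0.1, reject H0; the evidence is statistically significant.

2.8031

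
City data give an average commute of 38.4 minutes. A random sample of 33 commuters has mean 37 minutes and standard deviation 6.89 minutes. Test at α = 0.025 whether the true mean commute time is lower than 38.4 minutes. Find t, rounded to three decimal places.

H0: μ = 38.4; H1: μ < 38.4 (one-sample t-test, left-tailed).
t = (x̄ − μ₀)/(s/√n) = (37 − 38.4)/(6.89/√33) = -1.167
df = n − 1 = 32
p-value = P(T ≤ -1.167) ≈ 0.126
Since p ≈ 0.126 > α = 0.025, fail to reject H0; the evidence is not statistically significant.

-1.167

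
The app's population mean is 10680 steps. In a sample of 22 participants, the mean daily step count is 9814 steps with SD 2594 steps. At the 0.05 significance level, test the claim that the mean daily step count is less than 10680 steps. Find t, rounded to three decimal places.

-1.566

H0: μ = 10680; H1: μ < 10680 (one-sample t-test, left-tailed).
t = (x̄ − μ₀)/(s/√n) = (9814 − 10680)/(2594/√22) = -1.566
df = n − 1 = 21
p-value = P(T ≤ -1.566) ≈ 0.0662
Since p ≈ 0.0662 > α = 0.05, fail to reject H0; the data do not provide sufficient evidence against H0.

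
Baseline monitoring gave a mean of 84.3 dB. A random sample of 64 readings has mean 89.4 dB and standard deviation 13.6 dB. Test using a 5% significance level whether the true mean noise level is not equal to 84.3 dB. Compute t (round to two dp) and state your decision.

t = 3.00; reject H0

H0: μ = 84.3; H1: μ ≠ 84.3 (one-sample t-test, two-sided).
t = (x̄ − μ₀)/(s/√n) = (89.4 − 84.3)/(13.6/√64) = 3.00
df = n − 1 = 63
Two-sided p-value ≈ 0.0039
Since p ≈ 0.0039 < α = 0.05, reject H0; the data support H1.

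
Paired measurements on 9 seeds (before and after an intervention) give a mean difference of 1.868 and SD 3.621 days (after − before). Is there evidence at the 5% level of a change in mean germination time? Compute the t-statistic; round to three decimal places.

H0: μ_d = 0; H1: μ_d ≠ 0 (paired t-test on the differences, two-sided).
t = d̄/(s_d/√n) = 1.868/(3.621/√9) = 1.548
df = n − 1 = 8
Two-sided p-value ≈ 0.160
Since p ≈ 0.160 > α = 0.05, fail to reject H0; the evidence is not statistically significant.

1.548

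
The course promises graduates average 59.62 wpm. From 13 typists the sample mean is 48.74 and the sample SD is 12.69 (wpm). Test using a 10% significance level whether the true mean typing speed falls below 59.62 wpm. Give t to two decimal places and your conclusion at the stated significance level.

H0: μ = 59.62; H1: μ < 59.62 (one-sample t-test, left-tailed).
t = (x̄ − μ₀)/(s/√n) = (48.74 − 59.62)/(12.69/√13) = -3.09
df = n − 1 = 12
p-value = P(T ≤ -3.09) ≈ 0.005
Since p ≈ 0.005 < α = 0.1, reject H0; the data support H1.

t = -3.09; reject H0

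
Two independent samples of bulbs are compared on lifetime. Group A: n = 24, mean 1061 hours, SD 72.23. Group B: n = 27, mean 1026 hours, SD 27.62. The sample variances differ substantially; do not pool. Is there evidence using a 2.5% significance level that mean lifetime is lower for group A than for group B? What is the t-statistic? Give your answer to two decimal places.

2.23

Let group 1 = group A, group 2 = group B. H0: μ_1 = μ_2; H1: μ_1 < μ_2 (Welch's two-sample t-test, left-tailed).
t = (x̄_1 − x̄_2)/√(s_1²/n_1 + s_2²/n_2) = (1061 − 1026)/√(72.23²/24 + 27.62²/27) = 2.23
Welch–Satterthwaite df ≈ 28.93
p-value = P(T ≤ 2.23) ≈ 0.9833
Since p ≈ 0.9833 > α = 0.025, fail to reject H0; the data do not provide sufficient evidence against H0.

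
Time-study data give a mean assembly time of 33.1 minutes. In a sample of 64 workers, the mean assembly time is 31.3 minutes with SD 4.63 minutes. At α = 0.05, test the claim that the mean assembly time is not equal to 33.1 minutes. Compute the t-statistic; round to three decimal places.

-3.110

H0: μ = 33.1; H1: μ ≠ 33.1 (one-sample t-test, two-sided).
t = (x̄ − μ₀)/(s/√n) = (31.3 − 33.1)/(4.63/√64) = -3.110
df = n − 1 = 63
Two-sided p-value ≈ 0.003
Since p ≈ 0.003 < α = 0.05, reject H0; the data support H1.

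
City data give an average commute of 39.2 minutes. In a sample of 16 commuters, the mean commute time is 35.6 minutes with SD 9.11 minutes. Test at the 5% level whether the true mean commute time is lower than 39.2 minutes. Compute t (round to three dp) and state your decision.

t = -1.581; fail to reject H0

H0: μ = 39.2; H1: μ < 39.2 (one-sample t-test, left-tailed).
t = (x̄ − μ₀)/(s/√n) = (35.6 − 39.2)/(9.11/√16) = -1.581
df = n − 1 = 15
p-value = P(T ≤ -1.581) ≈ 0.067
Since p ≈ 0.067 > α = 0.05, fail to reject H0; the data do not provide sufficient evidence against H0.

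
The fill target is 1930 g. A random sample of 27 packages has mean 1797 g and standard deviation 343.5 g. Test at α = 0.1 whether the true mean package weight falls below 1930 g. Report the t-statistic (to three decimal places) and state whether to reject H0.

t = -2.012; reject H0

H0: μ = 1930; H1: μ < 1930 (one-sample t-test, left-tailed).
t = (x̄ − μ₀)/(s/√n) = (1797 − 1930)/(343.5/√27) = -2.012
df = n − 1 = 26
p-value = P(T ≤ -2.012) ≈ 0.027
Since p ≈ 0.027 < α = 0.1, reject H0; the evidence is statistically significant.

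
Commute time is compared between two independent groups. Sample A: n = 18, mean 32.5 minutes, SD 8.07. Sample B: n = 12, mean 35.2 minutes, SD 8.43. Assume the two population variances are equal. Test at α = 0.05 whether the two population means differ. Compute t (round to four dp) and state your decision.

Let group 1 = sample A, group 2 = sample B. H0: μ_1 = μ_2; H1: μ_1 ≠ μ_2 (two-sample pooled-variance t-test, two-sided).
s_p² = [(18−1)·8.07² + (12−1)·8.43²]/(18+12−2) = 67.4585
t = (32.5 − 35.2)/√[67.4585·(1/18 + 1/12)] = -0.8821
df = n₁ + n₂ − 2 = 28
Two-sided p-value ≈ 0.3852
Since p ≈ 0.3852 > α = 0.05, fail to reject H0; the data do not provide sufficient evidence against H0.

t = -0.8821; fail to reject H0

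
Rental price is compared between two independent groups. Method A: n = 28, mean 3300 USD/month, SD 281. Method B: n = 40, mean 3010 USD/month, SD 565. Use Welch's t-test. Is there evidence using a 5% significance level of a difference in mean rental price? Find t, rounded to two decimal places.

2.79

Let group 1 = method A, group 2 = method B. H0: μ_1 = μ_2; H1: μ_1 ≠ μ_2 (Welch's two-sample t-test, two-sided).
t = (x̄_1 − x̄_2)/√(s_1²/n_1 + s_2²/n_2) = (3300 − 3010)/√(281²/28 + 565²/40) = 2.79
Welch–Satterthwaite df ≈ 60.52
Two-sided p-value ≈ 0.007
Since p ≈ 0.007 < α = 0.05, reject H0; the evidence is statistically significant.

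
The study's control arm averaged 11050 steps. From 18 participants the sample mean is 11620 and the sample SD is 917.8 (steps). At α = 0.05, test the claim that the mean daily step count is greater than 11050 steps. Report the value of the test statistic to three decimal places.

H0: μ = 11050; H1: μ > 11050 (one-sample t-test, right-tailed).
t = (x̄ − μ₀)/(s/√n) = (11620 − 11050)/(917.8/√18) = 2.635
df = n − 1 = 17
p-value = P(T ≥ 2.635) ≈ 0.009
Since p ≈ 0.009 < α = 0.05, reject H0; the data support H1.

2.635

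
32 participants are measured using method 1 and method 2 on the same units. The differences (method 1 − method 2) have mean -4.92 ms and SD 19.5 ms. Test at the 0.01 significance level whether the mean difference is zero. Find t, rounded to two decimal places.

H0: μ_d = 0; H1: μ_d ≠ 0 (paired t-test on the differences, two-sided).
t = d̄/(s_d/√n) = -4.92/(19.5/√32) = -1.43
df = n − 1 = 31
Two-sided p-value ≈ 0.1635
Since p ≈ 0.1635 > α = 0.01, fail to reject H0; the evidence is not statistically significant.

-1.43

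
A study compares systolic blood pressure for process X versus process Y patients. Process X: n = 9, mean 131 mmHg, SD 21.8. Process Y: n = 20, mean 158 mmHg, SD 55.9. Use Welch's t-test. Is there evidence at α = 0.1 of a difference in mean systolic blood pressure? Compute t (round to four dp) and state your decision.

Let group 1 = process X, group 2 = process Y. H0: μ_1 = μ_2; H1: μ_1 ≠ μ_2 (Welch's two-sample t-test, two-sided).
t = (x̄_1 − x̄_2)/√(s_1²/n_1 + s_2²/n_2) = (131 − 158)/√(21.8²/9 + 55.9²/20) = -1.8674
Welch–Satterthwaite df ≈ 26.75
Two-sided p-value ≈ 0.0728
Since p ≈ 0.0728 < α = 0.1, reject H0; the evidence is statistically significant.

t = -1.8674; reject H0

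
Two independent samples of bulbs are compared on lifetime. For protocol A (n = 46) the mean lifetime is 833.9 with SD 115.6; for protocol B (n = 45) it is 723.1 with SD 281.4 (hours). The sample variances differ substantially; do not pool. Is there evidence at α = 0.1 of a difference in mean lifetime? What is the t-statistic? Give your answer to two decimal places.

2.45

Let group 1 = protocol A, group 2 = protocol B. H0: μ_1 = μ_2; H1: μ_1 ≠ μ_2 (Welch's two-sample t-test, two-sided).
t = (x̄_1 − x̄_2)/√(s_1²/n_1 + s_2²/n_2) = (833.9 − 723.1)/√(115.6²/46 + 281.4²/45) = 2.45
Welch–Satterthwaite df ≈ 58.18
Two-sided p-value ≈ 0.0174
Since p ≈ 0.0174 < α = 0.1, reject H0; the evidence is statistically significant.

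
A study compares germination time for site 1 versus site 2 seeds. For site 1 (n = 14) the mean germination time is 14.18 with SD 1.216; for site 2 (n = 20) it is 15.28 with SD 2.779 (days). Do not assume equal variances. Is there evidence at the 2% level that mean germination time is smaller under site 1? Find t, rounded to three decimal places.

-1.569

Let group 1 = site 1, group 2 = site 2. H0: μ_1 = μ_2; H1: μ_1 < μ_2 (Welch's two-sample t-test, left-tailed).
t = (x̄_1 − x̄_2)/√(s_1²/n_1 + s_2²/n_2) = (14.18 − 15.28)/√(1.216²/14 + 2.779²/20) = -1.569
Welch–Satterthwaite df ≈ 27.78
p-value = P(T ≤ -1.569) ≈ 0.064
Since p ≈ 0.064 > α = 0.02, fail to reject H0; the data do not provide sufficient evidence against H0.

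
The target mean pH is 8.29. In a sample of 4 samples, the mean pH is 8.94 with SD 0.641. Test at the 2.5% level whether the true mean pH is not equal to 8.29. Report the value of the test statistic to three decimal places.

2.028

H0: μ = 8.29; H1: μ ≠ 8.29 (one-sample t-test, two-sided).
t = (x̄ − μ₀)/(s/√n) = (8.94 − 8.29)/(0.641/√4) = 2.028
df = n − 1 = 3
Two-sided p-value ≈ 0.136
Since p ≈ 0.136 > α = 0.025, fail to reject H0; the evidence is not statistically significant.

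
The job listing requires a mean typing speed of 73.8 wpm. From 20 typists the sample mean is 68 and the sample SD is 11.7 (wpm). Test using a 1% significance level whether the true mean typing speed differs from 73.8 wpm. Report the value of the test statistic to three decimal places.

-2.217

H0: μ = 73.8; H1: μ ≠ 73.8 (one-sample t-test, two-sided).
t = (x̄ − μ₀)/(s/√n) = (68 − 73.8)/(11.7/√20) = -2.217
df = n − 1 = 19
Two-sided p-value ≈ 0.0390
Since p ≈ 0.0390 > α = 0.01, fail to reject H0; the data do not provide sufficient evidence against H0.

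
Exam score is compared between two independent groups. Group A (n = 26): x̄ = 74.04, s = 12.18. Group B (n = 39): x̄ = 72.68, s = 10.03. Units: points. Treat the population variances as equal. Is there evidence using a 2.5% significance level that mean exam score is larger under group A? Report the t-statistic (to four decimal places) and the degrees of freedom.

t = 0.4913, df = 63

Let group 1 = group A, group 2 = group B. H0: μ_1 = μ_2; H1: μ_1 > μ_2 (two-sample pooled-variance t-test, right-tailed).
s_p² = [(26−1)·12.18² + (39−1)·10.03²]/(26+39−2) = 119.55
t = (74.04 − 72.68)/√[119.55·(1/26 + 1/39)] = 0.4913
df = n₁ + n₂ − 2 = 63
p-value = P(T ≥ 0.4913) ≈ 0.312
Since p ≈ 0.312 > α = 0.025, fail to reject H0; the data do not provide sufficient evidence against H0.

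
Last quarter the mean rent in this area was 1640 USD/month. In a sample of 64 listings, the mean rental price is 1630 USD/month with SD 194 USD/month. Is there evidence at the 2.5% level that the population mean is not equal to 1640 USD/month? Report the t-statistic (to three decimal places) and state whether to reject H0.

H0: μ = 1640; H1: μ ≠ 1640 (one-sample t-test, two-sided).
t = (x̄ − μ₀)/(s/√n) = (1630 − 1640)/(194/√64) = -0.412
df = n − 1 = 63
Two-sided p-value ≈ 0.681
Since p ≈ 0.681 > α = 0.025, fail to reject H0; the evidence is not statistically significant.

t = -0.412; fail to reject H0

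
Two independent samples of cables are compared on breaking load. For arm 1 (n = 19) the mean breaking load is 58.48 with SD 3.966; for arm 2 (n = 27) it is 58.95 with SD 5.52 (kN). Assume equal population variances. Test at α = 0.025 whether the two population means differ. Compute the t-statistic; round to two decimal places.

-0.32

Let group 1 = arm 1, group 2 = arm 2. H0: μ_1 = μ_2; H1: μ_1 ≠ μ_2 (two-sample pooled-variance t-test, two-sided).
s_p² = [(19−1)·3.966² + (27−1)·5.52²]/(19+27−2) = 24.4399
t = (58.48 − 58.95)/√[24.4399·(1/19 + 1/27)] = -0.32
df = n₁ + n₂ − 2 = 44
Two-sided p-value ≈ 0.7524
Since p ≈ 0.7524 > α = 0.025, fail to reject H0; the data do not provide sufficient evidence against H0.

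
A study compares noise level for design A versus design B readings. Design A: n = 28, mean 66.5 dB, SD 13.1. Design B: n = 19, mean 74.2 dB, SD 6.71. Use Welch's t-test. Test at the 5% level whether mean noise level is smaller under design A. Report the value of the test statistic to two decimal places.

Let group 1 = design A, group 2 = design B. H0: μ_1 = μ_2; H1: μ_1 < μ_2 (Welch's two-sample t-test, left-tailed).
t = (x̄_1 − x̄_2)/√(s_1²/n_1 + s_2²/n_2) = (66.5 − 74.2)/√(13.1²/28 + 6.71²/19) = -2.64
Welch–Satterthwaite df ≈ 42.41
p-value = P(T ≤ -2.64) ≈ 0.006
Since p ≈ 0.006 < α = 0.05, reject H0; the data support H1.

-2.64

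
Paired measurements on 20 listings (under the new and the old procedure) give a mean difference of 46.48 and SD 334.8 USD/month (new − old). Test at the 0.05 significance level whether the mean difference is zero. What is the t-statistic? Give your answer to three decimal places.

0.621

H0: μ_d = 0; H1: μ_d ≠ 0 (paired t-test on the differences, two-sided).
t = d̄/(s_d/√n) = 46.48/(334.8/√20) = 0.621
df = n − 1 = 19
Two-sided p-value ≈ 0.5421
Since p ≈ 0.5421 > α = 0.05, fail to reject H0; the evidence is not statistically significant.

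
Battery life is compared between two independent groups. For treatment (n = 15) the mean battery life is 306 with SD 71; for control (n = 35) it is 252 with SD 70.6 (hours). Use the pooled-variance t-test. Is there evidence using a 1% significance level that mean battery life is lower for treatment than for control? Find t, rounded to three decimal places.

Let group 1 = treatment, group 2 = control. H0: μ_1 = μ_2; H1: μ_1 < μ_2 (two-sample pooled-variance t-test, left-tailed).
s_p² = [(15−1)·71² + (35−1)·70.6²]/(15+35−2) = 5000.88
t = (306 − 252)/√[5000.88·(1/15 + 1/35)] = 2.474
df = n₁ + n₂ − 2 = 48
p-value = P(T ≤ 2.474) ≈ 0.992
Since p ≈ 0.992 > α = 0.01, fail to reject H0; the data do not provide sufficient evidence against H0.

2.474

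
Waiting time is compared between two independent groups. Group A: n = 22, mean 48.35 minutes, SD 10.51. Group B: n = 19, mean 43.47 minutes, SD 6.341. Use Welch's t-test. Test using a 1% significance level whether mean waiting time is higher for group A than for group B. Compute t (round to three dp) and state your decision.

Let group 1 = group A, group 2 = group B. H0: μ_1 = μ_2; H1: μ_1 > μ_2 (Welch's two-sample t-test, right-tailed).
t = (x̄_1 − x̄_2)/√(s_1²/n_1 + s_2²/n_2) = (48.35 − 43.47)/√(10.51²/22 + 6.341²/19) = 1.827
Welch–Satterthwaite df ≈ 35.15
p-value = P(T ≥ 1.827) ≈ 0.038
Since p ≈ 0.038 > α = 0.01, fail to reject H0; the evidence is not statistically significant.

t = 1.827; fail to reject H0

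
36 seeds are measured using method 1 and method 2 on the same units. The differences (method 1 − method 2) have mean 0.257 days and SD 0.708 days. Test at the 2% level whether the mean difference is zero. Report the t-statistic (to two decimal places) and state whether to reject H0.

t = 2.18; fail to reject H0

H0: μ_d = 0; H1: μ_d ≠ 0 (paired t-test on the differences, two-sided).
t = d̄/(s_d/√n) = 0.257/(0.708/√36) = 2.18
df = n − 1 = 35
Two-sided p-value ≈ 0.0362
Since p ≈ 0.0362 > α = 0.02, fail to reject H0; the data do not provide sufficient evidence against H0.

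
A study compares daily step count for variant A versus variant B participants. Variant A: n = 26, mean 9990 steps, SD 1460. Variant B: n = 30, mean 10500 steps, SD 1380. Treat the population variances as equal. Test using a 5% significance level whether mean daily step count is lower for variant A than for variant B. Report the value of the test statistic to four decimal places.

Let group 1 = variant A, group 2 = variant B. H0: μ_1 = μ_2; H1: μ_1 < μ_2 (two-sample pooled-variance t-test, left-tailed).
s_p² = [(26−1)·1460² + (30−1)·1380²]/(26+30−2) = 2009590
t = (9990 − 10500)/√[2009590·(1/26 + 1/30)] = -1.3427
df = n₁ + n₂ − 2 = 54
p-value = P(T ≤ -1.3427) ≈ 0.0925
Since p ≈ 0.0925 > α = 0.05, fail to reject H0; the data do not provide sufficient evidence against H0.

-1.3427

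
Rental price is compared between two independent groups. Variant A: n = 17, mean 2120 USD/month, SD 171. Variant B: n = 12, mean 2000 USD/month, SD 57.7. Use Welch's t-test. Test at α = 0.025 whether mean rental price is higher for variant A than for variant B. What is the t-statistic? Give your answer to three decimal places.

2.685

Let group 1 = variant A, group 2 = variant B. H0: μ_1 = μ_2; H1: μ_1 > μ_2 (Welch's two-sample t-test, right-tailed).
t = (x̄_1 − x̄_2)/√(s_1²/n_1 + s_2²/n_2) = (2120 − 2000)/√(171²/17 + 57.7²/12) = 2.685
Welch–Satterthwaite df ≈ 20.79
p-value = P(T ≥ 2.685) ≈ 0.0070
Since p ≈ 0.0070 < α = 0.025, reject H0; the data support H1.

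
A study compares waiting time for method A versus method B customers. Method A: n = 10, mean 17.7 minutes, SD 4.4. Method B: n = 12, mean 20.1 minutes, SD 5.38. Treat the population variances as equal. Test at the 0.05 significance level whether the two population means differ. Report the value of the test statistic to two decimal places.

-1.13

Let group 1 = method A, group 2 = method B. H0: μ_1 = μ_2; H1: μ_1 ≠ μ_2 (two-sample pooled-variance t-test, two-sided).
s_p² = [(10−1)·4.4² + (12−1)·5.38²]/(10+12−2) = 24.6314
t = (17.7 − 20.1)/√[24.6314·(1/10 + 1/12)] = -1.13
df = n₁ + n₂ − 2 = 20
Two-sided p-value ≈ 0.2721
Since p ≈ 0.2721 > α = 0.05, fail to reject H0; the evidence is not statistically significant.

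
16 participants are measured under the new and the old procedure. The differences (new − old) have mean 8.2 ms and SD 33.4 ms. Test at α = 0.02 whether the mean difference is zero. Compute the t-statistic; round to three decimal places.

0.982

H0: μ_d = 0; H1: μ_d ≠ 0 (paired t-test on the differences, two-sided).
t = d̄/(s_d/√n) = 8.2/(33.4/√16) = 0.982
df = n − 1 = 15
Two-sided p-value ≈ 0.342
Since p ≈ 0.342 > α = 0.02, fail to reject H0; the evidence is not statistically significant.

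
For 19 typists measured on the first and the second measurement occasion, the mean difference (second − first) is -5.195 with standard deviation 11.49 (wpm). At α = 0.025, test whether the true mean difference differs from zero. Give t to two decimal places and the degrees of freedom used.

H0: μ_d = 0; H1: μ_d ≠ 0 (paired t-test on the differences, two-sided).
t = d̄/(s_d/√n) = -5.195/(11.49/√19) = -1.97
df = n − 1 = 18
Two-sided p-value ≈ 0.064
Since p ≈ 0.064 > α = 0.025, fail to reject H0; the evidence is not statistically significant.

t = -1.97, df = 18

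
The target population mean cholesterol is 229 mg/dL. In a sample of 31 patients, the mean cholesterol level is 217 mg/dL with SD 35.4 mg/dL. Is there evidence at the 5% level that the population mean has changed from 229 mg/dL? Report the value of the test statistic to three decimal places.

H0: μ = 229; H1: μ ≠ 229 (one-sample t-test, two-sided).
t = (x̄ − μ₀)/(s/√n) = (217 − 229)/(35.4/√31) = -1.887
df = n − 1 = 30
Two-sided p-value ≈ 0.069
Since p ≈ 0.069 > α = 0.05, fail to reject H0; the data do not provide sufficient evidence against H0.

-1.887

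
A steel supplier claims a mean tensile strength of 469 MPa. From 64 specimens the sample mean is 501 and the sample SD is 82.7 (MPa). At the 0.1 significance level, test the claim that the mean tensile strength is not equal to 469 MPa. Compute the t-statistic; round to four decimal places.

H0: μ = 469; H1: μ ≠ 469 (one-sample t-test, two-sided).
t = (x̄ − μ₀)/(s/√n) = (501 − 469)/(82.7/√64) = 3.0955
df = n − 1 = 63
Two-sided p-value ≈ 0.003
Since p ≈ 0.003 < α = 0.1, reject H0; the data support H1.

3.0955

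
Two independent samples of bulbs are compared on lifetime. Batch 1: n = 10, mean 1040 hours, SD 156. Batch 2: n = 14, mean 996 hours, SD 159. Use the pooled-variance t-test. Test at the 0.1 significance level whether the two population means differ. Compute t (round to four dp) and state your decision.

Let group 1 = batch 1, group 2 = batch 2. H0: μ_1 = μ_2; H1: μ_1 ≠ μ_2 (two-sample pooled-variance t-test, two-sided).
s_p² = [(10−1)·156² + (14−1)·159²]/(10+14−2) = 24894.4
t = (1040 − 996)/√[24894.4·(1/10 + 1/14)] = 0.6735
df = n₁ + n₂ − 2 = 22
Two-sided p-value ≈ 0.508
Since p ≈ 0.508 > α = 0.1, fail to reject H0; the evidence is not statistically significant.

t = 0.6735; fail to reject H0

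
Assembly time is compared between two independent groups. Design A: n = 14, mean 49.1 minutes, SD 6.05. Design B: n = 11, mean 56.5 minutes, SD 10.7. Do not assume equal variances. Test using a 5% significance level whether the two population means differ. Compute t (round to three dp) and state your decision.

t = -2.051; fail to reject H0

Let group 1 = design A, group 2 = design B. H0: μ_1 = μ_2; H1: μ_1 ≠ μ_2 (Welch's two-sample t-test, two-sided).
t = (x̄_1 − x̄_2)/√(s_1²/n_1 + s_2²/n_2) = (49.1 − 56.5)/√(6.05²/14 + 10.7²/11) = -2.051
Welch–Satterthwaite df ≈ 14.93
Two-sided p-value ≈ 0.058
Since p ≈ 0.058 > α = 0.05, fail to reject H0; the data do not provide sufficient evidence against H0.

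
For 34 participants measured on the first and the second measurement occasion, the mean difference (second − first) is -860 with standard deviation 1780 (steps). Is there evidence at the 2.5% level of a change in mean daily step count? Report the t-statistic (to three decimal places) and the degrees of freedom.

H0: μ_d = 0; H1: μ_d ≠ 0 (paired t-test on the differences, two-sided).
t = d̄/(s_d/√n) = -860/(1780/√34) = -2.817
df = n − 1 = 33
Two-sided p-value ≈ 0.0081
Since p ≈ 0.0081 < α = 0.025, reject H0; the data support H1.

t = -2.817, df = 33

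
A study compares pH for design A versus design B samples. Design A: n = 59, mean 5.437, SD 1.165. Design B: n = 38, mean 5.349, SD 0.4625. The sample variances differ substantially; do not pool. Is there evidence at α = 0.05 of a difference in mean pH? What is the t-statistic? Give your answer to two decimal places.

Let group 1 = design A, group 2 = design B. H0: μ_1 = μ_2; H1: μ_1 ≠ μ_2 (Welch's two-sample t-test, two-sided).
t = (x̄_1 − x̄_2)/√(s_1²/n_1 + s_2²/n_2) = (5.437 − 5.349)/√(1.165²/59 + 0.4625²/38) = 0.52
Welch–Satterthwaite df ≈ 82.15
Two-sided p-value ≈ 0.6044
Since p ≈ 0.6044 > α = 0.05, fail to reject H0; the data do not provide sufficient evidence against H0.

0.52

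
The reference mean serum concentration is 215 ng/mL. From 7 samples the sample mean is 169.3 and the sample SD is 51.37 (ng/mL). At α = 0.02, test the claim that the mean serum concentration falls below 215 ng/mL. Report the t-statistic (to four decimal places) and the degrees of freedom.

H0: μ = 215; H1: μ < 215 (one-sample t-test, left-tailed).
t = (x̄ − μ₀)/(s/√n) = (169.3 − 215)/(51.37/√7) = -2.3537
df = n − 1 = 6
p-value = P(T ≤ -2.3537) ≈ 0.0284
Since p ≈ 0.0284 > α = 0.02, fail to reject H0; the data do not provide sufficient evidence against H0.

t = -2.3537, df = 6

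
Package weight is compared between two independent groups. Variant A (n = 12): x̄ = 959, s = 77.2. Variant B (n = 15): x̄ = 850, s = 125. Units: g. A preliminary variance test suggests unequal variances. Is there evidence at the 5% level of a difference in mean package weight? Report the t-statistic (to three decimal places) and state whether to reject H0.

Let group 1 = variant A, group 2 = variant B. H0: μ_1 = μ_2; H1: μ_1 ≠ μ_2 (Welch's two-sample t-test, two-sided).
t = (x̄_1 − x̄_2)/√(s_1²/n_1 + s_2²/n_2) = (959 − 850)/√(77.2²/12 + 125²/15) = 2.779
Welch–Satterthwaite df ≈ 23.68
Two-sided p-value ≈ 0.010
Since p ≈ 0.010 < α = 0.05, reject H0; the evidence is statistically significant.

t = 2.779; reject H0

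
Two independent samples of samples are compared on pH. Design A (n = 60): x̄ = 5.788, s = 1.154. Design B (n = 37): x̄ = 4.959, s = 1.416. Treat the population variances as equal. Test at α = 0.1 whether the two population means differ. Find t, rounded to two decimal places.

3.15

Let group 1 = design A, group 2 = design B. H0: μ_1 = μ_2; H1: μ_1 ≠ μ_2 (two-sample pooled-variance t-test, two-sided).
s_p² = [(60−1)·1.154² + (37−1)·1.416²]/(60+37−2) = 1.58688
t = (5.788 − 4.959)/√[1.58688·(1/60 + 1/37)] = 3.15
df = n₁ + n₂ − 2 = 95
Two-sided p-value ≈ 0.0022
Since p ≈ 0.0022 < α = 0.1, reject H0; the evidence is statistically significant.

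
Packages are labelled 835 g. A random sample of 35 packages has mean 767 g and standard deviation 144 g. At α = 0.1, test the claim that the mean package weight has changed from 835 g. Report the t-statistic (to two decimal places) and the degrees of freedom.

t = -2.79, df = 34

H0: μ = 835; H1: μ ≠ 835 (one-sample t-test, two-sided).
t = (x̄ − μ₀)/(s/√n) = (767 − 835)/(144/√35) = -2.79
df = n − 1 = 34
Two-sided p-value ≈ 0.0085
Since p ≈ 0.0085 < α = 0.1, reject H0; the data support H1.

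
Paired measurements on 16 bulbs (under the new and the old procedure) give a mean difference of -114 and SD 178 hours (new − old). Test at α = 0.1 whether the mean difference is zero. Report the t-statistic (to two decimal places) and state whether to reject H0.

H0: μ_d = 0; H1: μ_d ≠ 0 (paired t-test on the differences, two-sided).
t = d̄/(s_d/√n) = -114/(178/√16) = -2.56
df = n − 1 = 15
Two-sided p-value ≈ 0.022
Since p ≈ 0.022 < α = 0.1, reject H0; the evidence is statistically significant.

t = -2.56; reject H0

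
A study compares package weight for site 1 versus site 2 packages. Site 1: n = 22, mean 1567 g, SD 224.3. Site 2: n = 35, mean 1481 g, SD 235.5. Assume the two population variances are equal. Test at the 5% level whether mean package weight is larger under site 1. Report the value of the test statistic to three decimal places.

1.367

Let group 1 = site 1, group 2 = site 2. H0: μ_1 = μ_2; H1: μ_1 > μ_2 (two-sample pooled-variance t-test, right-tailed).
s_p² = [(22−1)·224.3² + (35−1)·235.5²]/(22+35−2) = 53494
t = (1567 − 1481)/√[53494·(1/22 + 1/35)] = 1.367
df = n₁ + n₂ − 2 = 55
p-value = P(T ≥ 1.367) ≈ 0.089
Since p ≈ 0.089 > α = 0.05, fail to reject H0; the data do not provide sufficient evidence against H0.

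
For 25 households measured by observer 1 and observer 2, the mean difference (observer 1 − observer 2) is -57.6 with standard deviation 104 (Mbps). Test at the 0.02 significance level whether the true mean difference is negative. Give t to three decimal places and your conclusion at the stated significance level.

t = -2.769; reject H0

H0: μ_d = 0; H1: μ_d < 0 (paired t-test on the differences, left-tailed).
t = d̄/(s_d/√n) = -57.6/(104/√25) = -2.769
df = n − 1 = 24
p-value = P(T ≤ -2.769) ≈ 0.0053
Since p ≈ 0.0053 < α = 0.02, reject H0; the evidence is statistically significant.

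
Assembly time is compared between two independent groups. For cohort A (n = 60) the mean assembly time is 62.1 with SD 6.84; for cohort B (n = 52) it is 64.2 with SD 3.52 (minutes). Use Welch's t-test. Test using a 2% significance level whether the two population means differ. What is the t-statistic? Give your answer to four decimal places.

Let group 1 = cohort A, group 2 = cohort B. H0: μ_1 = μ_2; H1: μ_1 ≠ μ_2 (Welch's two-sample t-test, two-sided).
t = (x̄_1 − x̄_2)/√(s_1²/n_1 + s_2²/n_2) = (62.1 − 64.2)/√(6.84²/60 + 3.52²/52) = -2.0813
Welch–Satterthwaite df ≈ 90.76
Two-sided p-value ≈ 0.0402
Since p ≈ 0.0402 > α = 0.02, fail to reject H0; the evidence is not statistically significant.

-2.0813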